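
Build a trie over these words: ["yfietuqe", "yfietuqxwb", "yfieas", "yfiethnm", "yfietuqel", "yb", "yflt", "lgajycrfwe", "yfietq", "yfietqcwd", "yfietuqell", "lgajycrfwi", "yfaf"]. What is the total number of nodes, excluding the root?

38

Trace insertions, counting only characters that open a new branch:
  "yfietuqe" → 8 new (y, f, i, e, t, u, q, e)
  "yfietuqxwb" → prefix "yfietuq" already present; 3 new (x, w, b)
  "yfieas" → prefix "yfie" already present; 2 new (a, s)
  "yfiethnm" → prefix "yfiet" already present; 3 new (h, n, m)
  "yfietuqel" → prefix "yfietuqe" already present; 1 new (l)
  "yb" → prefix "y" already present; 1 new (b)
  "yflt" → prefix "yf" already present; 2 new (l, t)
  "lgajycrfwe" → 10 new (l, g, a, j, y, c, r, f, w, e)
  "yfietq" → prefix "yfiet" already present; 1 new (q)
  "yfietqcwd" → prefix "yfietq" already present; 3 new (c, w, d)
  "yfietuqell" → prefix "yfietuqel" already present; 1 new (l)
  "lgajycrfwi" → prefix "lgajycrfw" already present; 1 new (i)
  "yfaf" → prefix "yf" already present; 2 new (a, f)
Total nodes = 8 + 3 + 2 + 3 + 1 + 1 + 2 + 10 + 1 + 3 + 1 + 1 + 2 = 38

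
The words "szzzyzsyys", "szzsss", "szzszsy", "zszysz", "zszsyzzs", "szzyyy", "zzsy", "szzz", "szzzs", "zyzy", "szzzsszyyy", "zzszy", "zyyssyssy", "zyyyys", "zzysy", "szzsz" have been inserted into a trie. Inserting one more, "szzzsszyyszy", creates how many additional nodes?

Walking "szzzsszyyszy" from the root, the first 9 characters ("szzzsszyy") follow existing edges; "s" is the first miss.
So 12 − 9 = 3 new nodes.

3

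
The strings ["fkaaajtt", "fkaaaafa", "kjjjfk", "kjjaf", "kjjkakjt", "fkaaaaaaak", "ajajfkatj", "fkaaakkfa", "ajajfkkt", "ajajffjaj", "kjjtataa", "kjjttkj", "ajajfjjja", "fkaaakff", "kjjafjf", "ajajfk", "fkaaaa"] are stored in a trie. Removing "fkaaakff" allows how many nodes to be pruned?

After clearing the end-marker at "fkaaakff", prune upward until reaching a node still needed by another word.
The suffix "ff" (2 nodes) is used only by "fkaaakff"; the node for "fkaaak" still has the child "k", so pruning stops there.
Nodes removed: 2

2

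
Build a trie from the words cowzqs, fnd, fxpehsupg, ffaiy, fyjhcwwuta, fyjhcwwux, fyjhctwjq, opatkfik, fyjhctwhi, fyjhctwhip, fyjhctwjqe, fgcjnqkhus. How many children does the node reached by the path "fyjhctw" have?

Follow the path "fyjhctw" to its node, then look at its outgoing edges.
Characters that immediately follow "fyjhctw" among the stored strings: {h, j}.
That node has 2 child edges.

2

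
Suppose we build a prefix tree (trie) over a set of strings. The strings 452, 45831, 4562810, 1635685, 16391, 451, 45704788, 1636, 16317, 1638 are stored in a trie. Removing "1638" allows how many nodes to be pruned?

1

Walk "1638" from the leaf back toward the root, removing each node that no remaining word uses.
The suffix "8" (1 node) is used only by "1638"; the node for "163" still has the child "5", so pruning stops there.
Nodes removed: 1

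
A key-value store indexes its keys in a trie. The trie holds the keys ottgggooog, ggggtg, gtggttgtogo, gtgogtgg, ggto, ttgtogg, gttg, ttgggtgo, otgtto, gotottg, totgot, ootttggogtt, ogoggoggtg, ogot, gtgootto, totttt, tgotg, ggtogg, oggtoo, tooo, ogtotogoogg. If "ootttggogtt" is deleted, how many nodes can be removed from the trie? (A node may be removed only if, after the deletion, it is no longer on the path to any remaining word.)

10

A node on "ootttggogtt"'s path can go only if nothing else ends at it or branches off below it.
The suffix "otttggogtt" (10 nodes) is used only by "ootttggogtt"; the node for "o" still has the child "t", so pruning stops there.
Nodes removed: 10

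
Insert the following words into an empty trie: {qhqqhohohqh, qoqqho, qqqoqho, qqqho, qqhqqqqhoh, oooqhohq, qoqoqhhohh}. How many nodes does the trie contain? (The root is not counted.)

For each word, the new-node count is its length minus the longest prefix already in the trie:
  "qhqqhohohqh" → 11 new (q, h, q, q, h, o, h, o, h, q, h)
  "qoqqho" → prefix "q" already present; 5 new (o, q, q, h, o)
  "qqqoqho" → prefix "q" already present; 6 new (q, q, o, q, h, o)
  "qqqho" → prefix "qqq" already present; 2 new (h, o)
  "qqhqqqqhoh" → prefix "qq" already present; 8 new (h, q, q, q, q, h, o, h)
  "oooqhohq" → 8 new (o, o, o, q, h, o, h, q)
  "qoqoqhhohh" → prefix "qoq" already present; 7 new (o, q, h, h, o, h, h)
Total nodes = 11 + 5 + 6 + 2 + 8 + 8 + 7 = 47

47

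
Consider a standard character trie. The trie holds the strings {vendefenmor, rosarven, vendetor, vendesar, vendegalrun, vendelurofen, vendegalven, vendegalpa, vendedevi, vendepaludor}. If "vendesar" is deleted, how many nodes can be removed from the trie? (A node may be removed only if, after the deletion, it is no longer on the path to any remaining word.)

Walk "vendesar" from the leaf back toward the root, removing each node that no remaining word uses.
The suffix "sar" (3 nodes) is used only by "vendesar"; the node for "vende" still has the child "f", so pruning stops there.
Nodes removed: 3

3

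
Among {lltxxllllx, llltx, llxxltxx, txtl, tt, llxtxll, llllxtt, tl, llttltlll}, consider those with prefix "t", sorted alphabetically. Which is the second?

tt

Words with prefix "t", in lexicographic order: "tl", "tt", "txtl"
Position 2: tt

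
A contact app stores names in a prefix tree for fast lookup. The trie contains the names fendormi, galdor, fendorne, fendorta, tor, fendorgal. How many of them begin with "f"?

4

Filter for entries beginning with "f":
Matches: "fendorgal", "fendormi", "fendorne", "fendorta"
Count: 4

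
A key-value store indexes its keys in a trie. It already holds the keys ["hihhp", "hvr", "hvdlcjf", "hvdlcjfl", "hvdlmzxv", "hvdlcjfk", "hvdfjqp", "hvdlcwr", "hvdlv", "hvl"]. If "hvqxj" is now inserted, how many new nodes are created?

"hv" is already a path in the trie; the remaining "qxj" must be added.
So 5 − 2 = 3 new nodes.

3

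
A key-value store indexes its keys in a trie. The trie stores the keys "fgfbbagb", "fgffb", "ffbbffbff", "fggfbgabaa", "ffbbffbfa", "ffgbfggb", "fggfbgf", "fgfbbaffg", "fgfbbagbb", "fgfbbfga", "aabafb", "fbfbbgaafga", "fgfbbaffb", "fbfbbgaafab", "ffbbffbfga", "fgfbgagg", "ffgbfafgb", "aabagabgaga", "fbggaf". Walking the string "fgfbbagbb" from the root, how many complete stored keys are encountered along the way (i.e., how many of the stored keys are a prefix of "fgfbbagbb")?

2

Walk "fgfbbagbb" from the root; an end-of-word marker is hit whenever a stored word is a prefix of "fgfbbagbb".
Prefixes of the query that are stored words: "fgfbbagb", "fgfbbagbb"
Count: 2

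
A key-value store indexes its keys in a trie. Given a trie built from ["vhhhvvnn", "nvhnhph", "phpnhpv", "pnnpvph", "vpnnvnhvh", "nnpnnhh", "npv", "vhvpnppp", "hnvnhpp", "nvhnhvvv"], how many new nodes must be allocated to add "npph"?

2

Walking "npph" from the root, the first 2 characters ("np") follow existing edges; "p" is the first miss.
New nodes needed: |"npph"| − 2 = 4 − 2 = 2.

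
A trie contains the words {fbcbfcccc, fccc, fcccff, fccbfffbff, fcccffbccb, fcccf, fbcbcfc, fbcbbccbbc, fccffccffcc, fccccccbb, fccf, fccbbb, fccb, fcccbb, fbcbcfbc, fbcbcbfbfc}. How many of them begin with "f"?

Walk to "f"; the words in its subtree are exactly those with that prefix.
Matches: "fbcbbccbbc", "fbcbcbfbfc", "fbcbcfbc", "fbcbcfc", "fbcbfcccc", "fccb", "fccbbb", "fccbfffbff", "fccc", "fcccbb", "fccccccbb", "fcccf", "fcccff", "fcccffbccb", "fccf", "fccffccffcc"
Count: 16

16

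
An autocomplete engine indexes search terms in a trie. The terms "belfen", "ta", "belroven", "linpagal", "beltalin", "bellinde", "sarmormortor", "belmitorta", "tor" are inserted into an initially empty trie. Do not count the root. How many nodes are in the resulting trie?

Trace insertions, counting only characters that open a new branch:
  "belfen" → 6 new (b, e, l, f, e, n)
  "ta" → 2 new (t, a)
  "belroven" → prefix "bel" already present; 5 new (r, o, v, e, n)
  "linpagal" → 8 new (l, i, n, p, a, g, a, l)
  "beltalin" → prefix "bel" already present; 5 new (t, a, l, i, n)
  "bellinde" → prefix "bel" already present; 5 new (l, i, n, d, e)
  "sarmormortor" → 12 new (s, a, r, m, o, r, m, o, r, t, o, r)
  "belmitorta" → prefix "bel" already present; 7 new (m, i, t, o, r, t, a)
  "tor" → prefix "t" already present; 2 new (o, r)
Total nodes = 6 + 2 + 5 + 8 + 5 + 5 + 12 + 7 + 2 = 52

52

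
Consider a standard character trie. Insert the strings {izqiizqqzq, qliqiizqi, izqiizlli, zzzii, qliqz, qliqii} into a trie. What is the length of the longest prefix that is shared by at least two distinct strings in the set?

Look for the deepest trie node that still has at least two words in its subtree.
"izqiizlli" and "izqiizqqzq" agree on "izqiiz" (6 characters) before diverging; nothing deeper is shared.
Longest shared-prefix length: 6

6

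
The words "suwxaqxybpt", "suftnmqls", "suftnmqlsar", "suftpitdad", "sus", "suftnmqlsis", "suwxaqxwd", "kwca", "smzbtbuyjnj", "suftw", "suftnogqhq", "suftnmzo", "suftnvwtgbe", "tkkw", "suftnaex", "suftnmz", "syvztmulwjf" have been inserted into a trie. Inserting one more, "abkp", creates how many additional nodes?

4

Nothing in the trie begins with "a"; the whole of "abkp" is new.
4 − 0 = 4 new nodes.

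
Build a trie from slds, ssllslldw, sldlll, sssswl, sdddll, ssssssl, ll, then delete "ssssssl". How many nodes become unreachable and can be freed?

After clearing the end-marker at "ssssssl", prune upward until reaching a node still needed by another word.
The suffix "ssl" (3 nodes) is used only by "ssssssl"; the node for "ssss" still has the child "w", so pruning stops there.
Nodes removed: 3

3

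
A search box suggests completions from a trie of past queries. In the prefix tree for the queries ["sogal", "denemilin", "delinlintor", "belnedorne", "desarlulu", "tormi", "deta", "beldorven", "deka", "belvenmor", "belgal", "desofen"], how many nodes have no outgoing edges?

A leaf is a node with no children — equivalently, the end of a word that is not a proper prefix of any other stored word.
Those words: "beldorven", "belgal", "belnedorne", "belvenmor", "deka", "delinlintor", "denemilin", "desarlulu", "desofen", "deta", "sogal", "tormi"
Leaf count: 12

12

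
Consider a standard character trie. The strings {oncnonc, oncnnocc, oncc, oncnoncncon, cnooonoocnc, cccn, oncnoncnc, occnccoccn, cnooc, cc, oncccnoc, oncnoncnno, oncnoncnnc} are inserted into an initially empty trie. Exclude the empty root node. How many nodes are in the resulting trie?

Trace insertions, counting only characters that open a new branch:
  "oncnonc" → 7 new (o, n, c, n, o, n, c)
  "oncnnocc" → prefix "oncn" already present; 4 new (n, o, c, c)
  "oncc" → prefix "onc" already present; 1 new (c)
  "oncnoncncon" → prefix "oncnonc" already present; 4 new (n, c, o, n)
  "cnooonoocnc" → 11 new (c, n, o, o, o, n, o, o, c, n, c)
  "cccn" → prefix "c" already present; 3 new (c, c, n)
  "oncnoncnc" → prefix "oncnoncnc" already present; 0 new (none)
  "occnccoccn" → prefix "o" already present; 9 new (c, c, n, c, c, o, c, c, n)
  "cnooc" → prefix "cnoo" already present; 1 new (c)
  "cc" → prefix "cc" already present; 0 new (none)
  "oncccnoc" → prefix "oncc" already present; 4 new (c, n, o, c)
  "oncnoncnno" → prefix "oncnoncn" already present; 2 new (n, o)
  "oncnoncnnc" → prefix "oncnoncnn" already present; 1 new (c)
Total nodes = 7 + 4 + 1 + 4 + 11 + 3 + 0 + 9 + 1 + 0 + 4 + 2 + 1 = 47

47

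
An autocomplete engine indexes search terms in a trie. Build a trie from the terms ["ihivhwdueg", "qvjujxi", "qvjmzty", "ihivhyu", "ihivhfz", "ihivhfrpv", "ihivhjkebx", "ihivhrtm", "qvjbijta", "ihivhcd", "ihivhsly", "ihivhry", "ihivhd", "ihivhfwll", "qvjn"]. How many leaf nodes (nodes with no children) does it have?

Leaves are exactly the stored words that no other stored word extends.
Those words: "ihivhcd", "ihivhd", "ihivhfrpv", "ihivhfwll", "ihivhfz", "ihivhjkebx", "ihivhrtm", "ihivhry", "ihivhsly", "ihivhwdueg", "ihivhyu", "qvjbijta", "qvjmzty", "qvjn", "qvjujxi"
Leaf count: 15

15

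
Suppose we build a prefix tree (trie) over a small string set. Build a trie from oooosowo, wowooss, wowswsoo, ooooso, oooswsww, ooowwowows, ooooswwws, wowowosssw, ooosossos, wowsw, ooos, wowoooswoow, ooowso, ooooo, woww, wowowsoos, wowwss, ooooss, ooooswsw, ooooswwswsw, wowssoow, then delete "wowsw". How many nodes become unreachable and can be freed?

A node on "wowsw"'s path can go only if nothing else ends at it or branches off below it.
Every node on "wowsw" is still needed (e.g. by "wowswsoo"), so nothing is freed.
Nodes removed: 0

0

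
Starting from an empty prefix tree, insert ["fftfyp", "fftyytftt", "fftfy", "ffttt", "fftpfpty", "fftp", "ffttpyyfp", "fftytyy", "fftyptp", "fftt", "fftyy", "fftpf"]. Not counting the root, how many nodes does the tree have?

Trace insertions, counting only characters that open a new branch:
  "fftfyp" → 6 new (f, f, t, f, y, p)
  "fftyytftt" → prefix "fft" already present; 6 new (y, y, t, f, t, t)
  "fftfy" → prefix "fftfy" already present; 0 new (none)
  "ffttt" → prefix "fft" already present; 2 new (t, t)
  "fftpfpty" → prefix "fft" already present; 5 new (p, f, p, t, y)
  "fftp" → prefix "fftp" already present; 0 new (none)
  "ffttpyyfp" → prefix "fftt" already present; 5 new (p, y, y, f, p)
  "fftytyy" → prefix "ffty" already present; 3 new (t, y, y)
  "fftyptp" → prefix "ffty" already present; 3 new (p, t, p)
  "fftt" → prefix "fftt" already present; 0 new (none)
  "fftyy" → prefix "fftyy" already present; 0 new (none)
  "fftpf" → prefix "fftpf" already present; 0 new (none)
Total nodes = 6 + 6 + 0 + 2 + 5 + 0 + 5 + 3 + 3 + 0 + 0 + 0 = 30

30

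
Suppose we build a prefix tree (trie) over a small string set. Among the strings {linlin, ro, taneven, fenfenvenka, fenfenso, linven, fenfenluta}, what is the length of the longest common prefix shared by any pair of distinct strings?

The deepest shared node is where two words last agree before diverging.
"fenfenluta" and "fenfenso" agree on "fenfen" (6 characters) before diverging; nothing deeper is shared.
Longest shared-prefix length: 6

6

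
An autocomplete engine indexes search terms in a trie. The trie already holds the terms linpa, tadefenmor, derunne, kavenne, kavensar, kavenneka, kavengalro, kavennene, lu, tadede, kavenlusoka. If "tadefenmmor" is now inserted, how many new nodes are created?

"tadefenm" is already a path in the trie; the remaining "mor" must be added.
Each of the 3 remaining characters creates one node.

3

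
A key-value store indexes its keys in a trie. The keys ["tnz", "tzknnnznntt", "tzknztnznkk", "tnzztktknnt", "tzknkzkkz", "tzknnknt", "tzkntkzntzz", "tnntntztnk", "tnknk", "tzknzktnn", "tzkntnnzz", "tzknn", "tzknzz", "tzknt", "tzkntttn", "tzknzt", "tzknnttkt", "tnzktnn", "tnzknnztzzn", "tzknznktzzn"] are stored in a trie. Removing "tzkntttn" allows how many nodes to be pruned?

3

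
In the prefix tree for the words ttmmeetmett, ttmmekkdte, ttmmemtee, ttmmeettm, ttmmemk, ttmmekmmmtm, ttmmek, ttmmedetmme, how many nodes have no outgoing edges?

7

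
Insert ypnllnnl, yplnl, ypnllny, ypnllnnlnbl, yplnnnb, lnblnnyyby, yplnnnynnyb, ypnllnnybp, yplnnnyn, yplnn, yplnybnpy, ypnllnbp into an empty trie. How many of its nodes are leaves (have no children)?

Leaves are exactly the stored words that no other stored word extends.
Those words: "lnblnnyyby", "yplnl", "yplnnnb", "yplnnnynnyb", "yplnybnpy", "ypnllnbp", "ypnllnnlnbl", "ypnllnnybp", "ypnllny"
Leaf count: 9

9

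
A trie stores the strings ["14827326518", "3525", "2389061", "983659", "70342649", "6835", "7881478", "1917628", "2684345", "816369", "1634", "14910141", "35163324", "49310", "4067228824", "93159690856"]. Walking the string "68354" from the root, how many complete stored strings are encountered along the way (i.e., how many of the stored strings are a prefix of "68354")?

Check each prefix of "68354" against the stored set — each match is an end-marker on the path.
Prefixes of the query that are stored words: "6835"
Count: 1

1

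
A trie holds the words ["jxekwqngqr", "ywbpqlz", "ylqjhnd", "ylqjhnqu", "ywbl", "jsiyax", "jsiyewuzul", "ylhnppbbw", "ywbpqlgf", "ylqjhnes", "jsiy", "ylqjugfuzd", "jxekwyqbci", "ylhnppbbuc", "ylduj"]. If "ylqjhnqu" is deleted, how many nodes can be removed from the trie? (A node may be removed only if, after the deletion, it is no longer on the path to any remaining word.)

2

Walk "ylqjhnqu" from the leaf back toward the root, removing each node that no remaining word uses.
The suffix "qu" (2 nodes) is used only by "ylqjhnqu"; the node for "ylqjhn" still has the child "d", so pruning stops there.
Nodes removed: 2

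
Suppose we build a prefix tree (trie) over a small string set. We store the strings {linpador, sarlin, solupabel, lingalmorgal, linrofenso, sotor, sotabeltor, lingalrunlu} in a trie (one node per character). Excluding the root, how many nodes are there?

53

For each word, the new-node count is its length minus the longest prefix already in the trie:
  "linpador" → 8 new (l, i, n, p, a, d, o, r)
  "sarlin" → 6 new (s, a, r, l, i, n)
  "solupabel" → prefix "s" already present; 8 new (o, l, u, p, a, b, e, l)
  "lingalmorgal" → prefix "lin" already present; 9 new (g, a, l, m, o, r, g, a, l)
  "linrofenso" → prefix "lin" already present; 7 new (r, o, f, e, n, s, o)
  "sotor" → prefix "so" already present; 3 new (t, o, r)
  "sotabeltor" → prefix "sot" already present; 7 new (a, b, e, l, t, o, r)
  "lingalrunlu" → prefix "lingal" already present; 5 new (r, u, n, l, u)
Total nodes = 8 + 6 + 8 + 9 + 7 + 3 + 7 + 5 = 53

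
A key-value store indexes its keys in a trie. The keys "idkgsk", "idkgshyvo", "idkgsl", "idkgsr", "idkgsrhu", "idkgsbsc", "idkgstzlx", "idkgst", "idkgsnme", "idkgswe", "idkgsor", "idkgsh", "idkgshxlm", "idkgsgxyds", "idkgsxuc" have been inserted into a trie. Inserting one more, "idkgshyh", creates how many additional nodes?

1

"idkgshy" is already a path in the trie; the remaining "h" must be added.
So 8 − 7 = 1 new nodes.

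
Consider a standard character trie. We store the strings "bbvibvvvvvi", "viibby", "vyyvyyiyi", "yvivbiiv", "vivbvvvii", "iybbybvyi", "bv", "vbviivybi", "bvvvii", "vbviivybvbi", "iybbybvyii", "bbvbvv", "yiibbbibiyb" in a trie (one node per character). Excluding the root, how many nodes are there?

Insert word by word; a character creates a node only if that edge doesn't already exist:
  "bbvibvvvvvi" → 11 new (b, b, v, i, b, v, v, v, v, v, i)
  "viibby" → 6 new (v, i, i, b, b, y)
  "vyyvyyiyi" → prefix "v" already present; 8 new (y, y, v, y, y, i, y, i)
  "yvivbiiv" → 8 new (y, v, i, v, b, i, i, v)
  "vivbvvvii" → prefix "vi" already present; 7 new (v, b, v, v, v, i, i)
  "iybbybvyi" → 9 new (i, y, b, b, y, b, v, y, i)
  "bv" → prefix "b" already present; 1 new (v)
  "vbviivybi" → prefix "v" already present; 8 new (b, v, i, i, v, y, b, i)
  "bvvvii" → prefix "bv" already present; 4 new (v, v, i, i)
  "vbviivybvbi" → prefix "vbviivyb" already present; 3 new (v, b, i)
  "iybbybvyii" → prefix "iybbybvyi" already present; 1 new (i)
  "bbvbvv" → prefix "bbv" already present; 3 new (b, v, v)
  "yiibbbibiyb" → prefix "y" already present; 10 new (i, i, b, b, b, i, b, i, y, b)
Total nodes = 11 + 6 + 8 + 8 + 7 + 9 + 1 + 8 + 4 + 3 + 1 + 3 + 10 = 79

79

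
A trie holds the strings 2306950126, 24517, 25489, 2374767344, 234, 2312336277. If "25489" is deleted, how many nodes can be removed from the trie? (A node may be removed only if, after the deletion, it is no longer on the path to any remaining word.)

After clearing the end-marker at "25489", prune upward until reaching a node still needed by another word.
The suffix "5489" (4 nodes) is used only by "25489"; the node for "2" still has the child "3", so pruning stops there.
Nodes removed: 4

4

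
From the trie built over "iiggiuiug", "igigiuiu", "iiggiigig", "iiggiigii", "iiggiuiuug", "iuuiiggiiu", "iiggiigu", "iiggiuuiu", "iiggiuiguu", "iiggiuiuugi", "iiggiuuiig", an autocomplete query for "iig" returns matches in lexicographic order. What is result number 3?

iiggiigu

DFS of the "iig" subtree visits, in order: "iiggiigig", "iiggiigii", "iiggiigu", "iiggiuiguu", "iiggiuiug", "iiggiuiuug", "iiggiuiuugi", "iiggiuuiig", "iiggiuuiu"
The 3rd is iiggiigu.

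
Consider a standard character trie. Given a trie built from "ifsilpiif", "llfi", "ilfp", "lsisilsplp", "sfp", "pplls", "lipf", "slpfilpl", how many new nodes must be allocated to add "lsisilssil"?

"lsisils" is already a path in the trie; the remaining "sil" must be added.
Each of the 3 remaining characters creates one node.

3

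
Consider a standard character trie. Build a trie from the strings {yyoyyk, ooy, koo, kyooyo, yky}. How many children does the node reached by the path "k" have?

2

Follow the path "k" to its node, then look at its outgoing edges.
Characters that immediately follow "k" among the stored strings: {o, y}.
That node has 2 child edges.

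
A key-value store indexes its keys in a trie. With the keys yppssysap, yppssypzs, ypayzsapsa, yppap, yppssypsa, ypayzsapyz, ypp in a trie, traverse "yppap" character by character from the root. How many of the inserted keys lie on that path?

2

Check each prefix of "yppap" against the stored set — each match is an end-marker on the path.
Prefixes of the query that are stored words: "ypp", "yppap"
Count: 2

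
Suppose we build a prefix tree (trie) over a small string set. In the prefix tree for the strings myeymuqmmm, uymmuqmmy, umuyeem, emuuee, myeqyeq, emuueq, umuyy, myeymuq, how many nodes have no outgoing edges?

A leaf is a node with no children — equivalently, the end of a word that is not a proper prefix of any other stored word.
Those words: "emuuee", "emuueq", "myeqyeq", "myeymuqmmm", "umuyeem", "umuyy", "uymmuqmmy"
Leaf count: 7

7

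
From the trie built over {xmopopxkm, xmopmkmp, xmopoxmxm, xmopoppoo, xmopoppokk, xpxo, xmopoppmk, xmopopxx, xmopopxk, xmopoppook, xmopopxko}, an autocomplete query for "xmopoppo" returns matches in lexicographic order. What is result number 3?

xmopoppook

Words with prefix "xmopoppo", in lexicographic order: "xmopoppokk", "xmopoppoo", "xmopoppook"
The 3rd is xmopoppook.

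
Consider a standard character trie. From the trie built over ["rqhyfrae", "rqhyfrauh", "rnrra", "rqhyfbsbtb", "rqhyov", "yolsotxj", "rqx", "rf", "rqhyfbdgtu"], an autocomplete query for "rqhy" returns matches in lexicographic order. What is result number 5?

rqhyov

Words with prefix "rqhy", in lexicographic order: "rqhyfbdgtu", "rqhyfbsbtb", "rqhyfrae", "rqhyfrauh", "rqhyov"
The 5th is rqhyov.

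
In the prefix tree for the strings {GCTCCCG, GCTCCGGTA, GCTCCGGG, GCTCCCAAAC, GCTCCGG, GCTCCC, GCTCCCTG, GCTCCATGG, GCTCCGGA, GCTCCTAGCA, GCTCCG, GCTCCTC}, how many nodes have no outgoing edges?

9

Leaves are exactly the stored words that no other stored word extends.
Those words: "GCTCCATGG", "GCTCCCAAAC", "GCTCCCG", "GCTCCCTG", "GCTCCGGA", "GCTCCGGG", "GCTCCGGTA", "GCTCCTAGCA", "GCTCCTC"
Leaf count: 9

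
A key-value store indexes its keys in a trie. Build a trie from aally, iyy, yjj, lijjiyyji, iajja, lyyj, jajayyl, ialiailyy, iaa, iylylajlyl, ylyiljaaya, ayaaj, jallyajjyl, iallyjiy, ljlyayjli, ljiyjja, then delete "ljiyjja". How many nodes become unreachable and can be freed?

5

After clearing the end-marker at "ljiyjja", prune upward until reaching a node still needed by another word.
The suffix "iyjja" (5 nodes) is used only by "ljiyjja"; the node for "lj" still has the child "l", so pruning stops there.
Nodes removed: 5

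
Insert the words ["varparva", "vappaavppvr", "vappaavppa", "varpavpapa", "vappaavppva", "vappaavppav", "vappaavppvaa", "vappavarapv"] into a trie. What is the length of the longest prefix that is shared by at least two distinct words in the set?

The deepest shared node is where two words last agree before diverging.
e.g. "vappaavppva" and "vappaavppvaa" share the prefix "vappaavppva" of length 11; no pair shares a longer one.
Longest shared-prefix length: 11

11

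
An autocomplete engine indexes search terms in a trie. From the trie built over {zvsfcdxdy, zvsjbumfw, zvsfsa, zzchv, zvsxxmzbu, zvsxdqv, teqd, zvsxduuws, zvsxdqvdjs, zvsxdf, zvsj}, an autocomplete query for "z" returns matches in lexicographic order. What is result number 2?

DFS of the "z" subtree visits, in order: "zvsfcdxdy", "zvsfsa", "zvsj", "zvsjbumfw", "zvsxdf", "zvsxdqv", "zvsxdqvdjs", "zvsxduuws", "zvsxxmzbu", "zzchv"
Position 2: zvsfsa

zvsfsa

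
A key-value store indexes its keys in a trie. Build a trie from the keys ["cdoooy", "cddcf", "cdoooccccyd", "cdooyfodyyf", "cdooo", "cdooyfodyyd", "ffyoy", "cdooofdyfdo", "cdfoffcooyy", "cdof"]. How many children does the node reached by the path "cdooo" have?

Walk "cdooo" from the root, arriving at one node.
Characters that immediately follow "cdooo" among the stored strings: {c, f, y}.
That node has 3 child edges.

3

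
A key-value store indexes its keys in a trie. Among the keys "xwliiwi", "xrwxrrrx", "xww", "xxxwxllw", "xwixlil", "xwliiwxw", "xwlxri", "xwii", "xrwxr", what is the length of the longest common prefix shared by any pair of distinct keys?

6

The deepest shared node is where two words last agree before diverging.
"xwliiwi" and "xwliiwxw" agree on "xwliiw" (6 characters) before diverging; nothing deeper is shared.
Longest shared-prefix length: 6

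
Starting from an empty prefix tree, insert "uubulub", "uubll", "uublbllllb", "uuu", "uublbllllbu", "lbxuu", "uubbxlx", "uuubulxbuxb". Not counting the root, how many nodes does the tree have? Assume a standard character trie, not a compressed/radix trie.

34

Trace insertions, counting only characters that open a new branch:
  "uubulub" → 7 new (u, u, b, u, l, u, b)
  "uubll" → prefix "uub" already present; 2 new (l, l)
  "uublbllllb" → prefix "uubl" already present; 6 new (b, l, l, l, l, b)
  "uuu" → prefix "uu" already present; 1 new (u)
  "uublbllllbu" → prefix "uublbllllb" already present; 1 new (u)
  "lbxuu" → 5 new (l, b, x, u, u)
  "uubbxlx" → prefix "uub" already present; 4 new (b, x, l, x)
  "uuubulxbuxb" → prefix "uuu" already present; 8 new (b, u, l, x, b, u, x, b)
Total nodes = 7 + 2 + 6 + 1 + 1 + 5 + 4 + 8 = 34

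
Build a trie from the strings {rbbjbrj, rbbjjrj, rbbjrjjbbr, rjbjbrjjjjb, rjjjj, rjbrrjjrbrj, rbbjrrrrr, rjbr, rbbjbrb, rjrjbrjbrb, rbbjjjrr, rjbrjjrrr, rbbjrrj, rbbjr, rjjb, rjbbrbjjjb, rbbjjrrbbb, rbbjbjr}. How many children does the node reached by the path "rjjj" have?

Walk "rjjj" from the root, arriving at one node.
Characters that immediately follow "rjjj" among the stored strings: {j}.
That node has 1 child edge.

1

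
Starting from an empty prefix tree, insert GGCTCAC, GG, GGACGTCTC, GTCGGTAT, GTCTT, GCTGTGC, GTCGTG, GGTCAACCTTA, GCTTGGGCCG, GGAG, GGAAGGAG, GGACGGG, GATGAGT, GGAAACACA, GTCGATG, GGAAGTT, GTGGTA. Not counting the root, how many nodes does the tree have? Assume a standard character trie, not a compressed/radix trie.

75

Trace insertions, counting only characters that open a new branch:
  "GGCTCAC" → 7 new (G, G, C, T, C, A, C)
  "GG" → prefix "GG" already present; 0 new (none)
  "GGACGTCTC" → prefix "GG" already present; 7 new (A, C, G, T, C, T, C)
  "GTCGGTAT" → prefix "G" already present; 7 new (T, C, G, G, T, A, T)
  "GTCTT" → prefix "GTC" already present; 2 new (T, T)
  "GCTGTGC" → prefix "G" already present; 6 new (C, T, G, T, G, C)
  "GTCGTG" → prefix "GTCG" already present; 2 new (T, G)
  "GGTCAACCTTA" → prefix "GG" already present; 9 new (T, C, A, A, C, C, T, T, A)
  "GCTTGGGCCG" → prefix "GCT" already present; 7 new (T, G, G, G, C, C, G)
  "GGAG" → prefix "GGA" already present; 1 new (G)
  "GGAAGGAG" → prefix "GGA" already present; 5 new (A, G, G, A, G)
  "GGACGGG" → prefix "GGACG" already present; 2 new (G, G)
  "GATGAGT" → prefix "G" already present; 6 new (A, T, G, A, G, T)
  "GGAAACACA" → prefix "GGAA" already present; 5 new (A, C, A, C, A)
  "GTCGATG" → prefix "GTCG" already present; 3 new (A, T, G)
  "GGAAGTT" → prefix "GGAAG" already present; 2 new (T, T)
  "GTGGTA" → prefix "GT" already present; 4 new (G, G, T, A)
Total nodes = 7 + 0 + 7 + 7 + 2 + 6 + 2 + 9 + 7 + 1 + 5 + 2 + 6 + 5 + 3 + 2 + 4 = 75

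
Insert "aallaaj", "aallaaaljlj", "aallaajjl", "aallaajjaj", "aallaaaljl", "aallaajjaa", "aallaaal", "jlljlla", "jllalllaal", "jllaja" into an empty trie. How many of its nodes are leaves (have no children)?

A leaf is a node with no children — equivalently, the end of a word that is not a proper prefix of any other stored word.
Those words: "aallaaaljlj", "aallaajjaa", "aallaajjaj", "aallaajjl", "jllaja", "jllalllaal", "jlljlla"
Leaf count: 7

7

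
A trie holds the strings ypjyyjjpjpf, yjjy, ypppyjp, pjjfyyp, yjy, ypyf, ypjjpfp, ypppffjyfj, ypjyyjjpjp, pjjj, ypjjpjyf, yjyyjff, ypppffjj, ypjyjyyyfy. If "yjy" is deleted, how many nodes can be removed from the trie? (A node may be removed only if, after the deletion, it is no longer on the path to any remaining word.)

A node on "yjy"'s path can go only if nothing else ends at it or branches off below it.
Every node on "yjy" is still needed (e.g. by "yjyyjff"), so nothing is freed.
Nodes removed: 0

0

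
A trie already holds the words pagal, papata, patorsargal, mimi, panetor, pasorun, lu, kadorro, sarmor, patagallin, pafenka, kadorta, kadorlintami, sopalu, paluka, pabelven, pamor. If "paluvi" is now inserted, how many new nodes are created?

2

Walking "paluvi" from the root, the first 4 characters ("palu") follow existing edges; "v" is the first miss.
New nodes needed: |"paluvi"| − 4 = 6 − 4 = 2.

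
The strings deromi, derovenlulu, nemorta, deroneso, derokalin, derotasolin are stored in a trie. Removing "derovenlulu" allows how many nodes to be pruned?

7

Walk "derovenlulu" from the leaf back toward the root, removing each node that no remaining word uses.
The suffix "venlulu" (7 nodes) is used only by "derovenlulu"; the node for "dero" still has the child "m", so pruning stops there.
Nodes removed: 7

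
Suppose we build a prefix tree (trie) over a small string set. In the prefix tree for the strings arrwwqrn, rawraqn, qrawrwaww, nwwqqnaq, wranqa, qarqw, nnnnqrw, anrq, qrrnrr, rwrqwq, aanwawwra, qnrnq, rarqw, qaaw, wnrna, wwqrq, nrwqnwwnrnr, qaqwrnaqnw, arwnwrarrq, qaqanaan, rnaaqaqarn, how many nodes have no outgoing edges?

21

Leaves are exactly the stored words that no other stored word extends.
Those words: "aanwawwra", "anrq", "arrwwqrn", "arwnwrarrq", "nnnnqrw", "nrwqnwwnrnr", "nwwqqnaq", "qaaw", "qaqanaan", "qaqwrnaqnw", "qarqw", "qnrnq", "qrawrwaww", "qrrnrr", "rarqw", "rawraqn", "rnaaqaqarn", "rwrqwq", "wnrna", "wranqa", "wwqrq"
Leaf count: 21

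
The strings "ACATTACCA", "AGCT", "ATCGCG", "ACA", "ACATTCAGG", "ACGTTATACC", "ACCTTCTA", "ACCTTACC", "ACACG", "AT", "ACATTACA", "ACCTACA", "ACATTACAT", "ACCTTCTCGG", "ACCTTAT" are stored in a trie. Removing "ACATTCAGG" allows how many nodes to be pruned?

4

After clearing the end-marker at "ACATTCAGG", prune upward until reaching a node still needed by another word.
The suffix "CAGG" (4 nodes) is used only by "ACATTCAGG"; the node for "ACATT" still has the child "A", so pruning stops there.
Nodes removed: 4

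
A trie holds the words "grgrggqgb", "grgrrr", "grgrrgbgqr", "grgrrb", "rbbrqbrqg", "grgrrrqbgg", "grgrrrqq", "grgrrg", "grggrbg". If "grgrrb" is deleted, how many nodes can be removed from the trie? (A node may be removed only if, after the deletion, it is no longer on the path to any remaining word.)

1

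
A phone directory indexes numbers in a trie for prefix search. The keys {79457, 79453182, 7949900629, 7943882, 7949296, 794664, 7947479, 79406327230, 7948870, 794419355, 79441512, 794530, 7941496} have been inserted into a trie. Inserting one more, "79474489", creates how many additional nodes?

Walking "79474489" from the root, the first 5 characters ("79474") follow existing edges; "4" is the first miss.
New nodes needed: |"79474489"| − 5 = 8 − 5 = 3.

3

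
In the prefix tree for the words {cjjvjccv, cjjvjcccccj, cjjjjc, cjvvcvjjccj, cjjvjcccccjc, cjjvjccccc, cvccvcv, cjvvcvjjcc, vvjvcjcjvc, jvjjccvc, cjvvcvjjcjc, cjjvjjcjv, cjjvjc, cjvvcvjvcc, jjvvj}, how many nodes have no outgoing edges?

A leaf is a node with no children — equivalently, the end of a word that is not a proper prefix of any other stored word.
Those words: "cjjjjc", "cjjvjcccccjc", "cjjvjccv", "cjjvjjcjv", "cjvvcvjjccj", "cjvvcvjjcjc", "cjvvcvjvcc", "cvccvcv", "jjvvj", "jvjjccvc", "vvjvcjcjvc"
Leaf count: 11

11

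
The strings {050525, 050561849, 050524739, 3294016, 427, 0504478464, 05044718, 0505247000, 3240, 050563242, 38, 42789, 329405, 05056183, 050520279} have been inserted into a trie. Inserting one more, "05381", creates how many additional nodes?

"05" is already a path in the trie; the remaining "381" must be added.
So 5 − 2 = 3 new nodes.

3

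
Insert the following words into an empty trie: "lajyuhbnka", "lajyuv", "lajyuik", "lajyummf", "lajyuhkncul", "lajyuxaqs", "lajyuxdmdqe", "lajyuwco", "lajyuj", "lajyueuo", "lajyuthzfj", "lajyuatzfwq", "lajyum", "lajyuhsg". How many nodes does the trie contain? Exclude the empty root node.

Count nodes per top-level branch (shared prefixes stored once):
  'l'-branch (lajyuatzfwq, lajyueuo, lajyuhbnka, lajyuhkncul, lajyuhsg, lajyuik, lajyuj, lajyum, lajyummf, lajyuthzfj, lajyuv, lajyuwco, lajyuxaqs, lajyuxdmdqe): 50 nodes
Sum: 50

50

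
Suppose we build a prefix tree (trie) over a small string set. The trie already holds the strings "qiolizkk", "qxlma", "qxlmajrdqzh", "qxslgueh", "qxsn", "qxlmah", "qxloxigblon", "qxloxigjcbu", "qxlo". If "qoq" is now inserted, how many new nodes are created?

Walking "qoq" from the root, the first 1 characters ("q") follow existing edges; "o" is the first miss.
New nodes needed: |"qoq"| − 1 = 3 − 1 = 2.

2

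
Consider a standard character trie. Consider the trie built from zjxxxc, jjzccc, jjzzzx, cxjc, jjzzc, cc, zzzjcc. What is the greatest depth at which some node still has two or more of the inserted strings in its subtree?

The deepest shared node is where two words last agree before diverging.
"jjzzc" and "jjzzzx" agree on "jjzz" (4 characters) before diverging; nothing deeper is shared.
Longest shared-prefix length: 4

4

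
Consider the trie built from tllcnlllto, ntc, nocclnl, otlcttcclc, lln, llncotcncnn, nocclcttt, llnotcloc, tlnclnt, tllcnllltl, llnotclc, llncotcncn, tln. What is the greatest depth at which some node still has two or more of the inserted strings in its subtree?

Look for the deepest trie node that still has at least two words in its subtree.
"llncotcncn" and "llncotcncnn" agree on "llncotcncn" (10 characters) before diverging; nothing deeper is shared.
Longest shared-prefix length: 10

10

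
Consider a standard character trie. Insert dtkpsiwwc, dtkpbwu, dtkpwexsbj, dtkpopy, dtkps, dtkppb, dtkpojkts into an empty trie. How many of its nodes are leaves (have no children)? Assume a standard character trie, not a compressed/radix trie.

Leaves are exactly the stored words that no other stored word extends.
Those words: "dtkpbwu", "dtkpojkts", "dtkpopy", "dtkppb", "dtkpsiwwc", "dtkpwexsbj"
Leaf count: 6

6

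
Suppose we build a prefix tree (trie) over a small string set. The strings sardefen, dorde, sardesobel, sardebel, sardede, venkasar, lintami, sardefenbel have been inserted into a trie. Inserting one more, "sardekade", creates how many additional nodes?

4

"sarde" is already a path in the trie; the remaining "kade" must be added.
New nodes needed: |"sardekade"| − 5 = 9 − 5 = 4.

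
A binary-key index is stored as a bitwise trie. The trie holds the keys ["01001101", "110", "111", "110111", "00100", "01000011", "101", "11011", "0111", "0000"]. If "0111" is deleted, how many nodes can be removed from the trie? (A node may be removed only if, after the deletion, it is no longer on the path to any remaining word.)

2

A node on "0111"'s path can go only if nothing else ends at it or branches off below it.
The suffix "11" (2 nodes) is used only by "0111"; the node for "01" still has the child "0", so pruning stops there.
Nodes removed: 2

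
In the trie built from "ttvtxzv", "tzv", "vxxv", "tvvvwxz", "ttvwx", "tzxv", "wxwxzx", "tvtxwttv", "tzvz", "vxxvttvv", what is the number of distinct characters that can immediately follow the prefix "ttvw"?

Follow the path "ttvw" to its node, then look at its outgoing edges.
Characters that immediately follow "ttvw" among the stored strings: {x}.
That node has 1 child edge.

1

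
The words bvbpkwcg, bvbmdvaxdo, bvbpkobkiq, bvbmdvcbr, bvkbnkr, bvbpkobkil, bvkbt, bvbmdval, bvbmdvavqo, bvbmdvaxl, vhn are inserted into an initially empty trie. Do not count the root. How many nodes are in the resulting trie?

Trace insertions, counting only characters that open a new branch:
  "bvbpkwcg" → 8 new (b, v, b, p, k, w, c, g)
  "bvbmdvaxdo" → prefix "bvb" already present; 7 new (m, d, v, a, x, d, o)
  "bvbpkobkiq" → prefix "bvbpk" already present; 5 new (o, b, k, i, q)
  "bvbmdvcbr" → prefix "bvbmdv" already present; 3 new (c, b, r)
  "bvkbnkr" → prefix "bv" already present; 5 new (k, b, n, k, r)
  "bvbpkobkil" → prefix "bvbpkobki" already present; 1 new (l)
  "bvkbt" → prefix "bvkb" already present; 1 new (t)
  "bvbmdval" → prefix "bvbmdva" already present; 1 new (l)
  "bvbmdvavqo" → prefix "bvbmdva" already present; 3 new (v, q, o)
  "bvbmdvaxl" → prefix "bvbmdvax" already present; 1 new (l)
  "vhn" → 3 new (v, h, n)
Total nodes = 8 + 7 + 5 + 3 + 5 + 1 + 1 + 1 + 3 + 1 + 3 = 38

38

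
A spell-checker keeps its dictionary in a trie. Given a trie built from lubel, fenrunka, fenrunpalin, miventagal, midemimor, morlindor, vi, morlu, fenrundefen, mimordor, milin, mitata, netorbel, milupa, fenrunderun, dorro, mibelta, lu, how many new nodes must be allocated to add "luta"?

2

The longest prefix of "luta" already in the trie is "lu" (length 2).
So 4 − 2 = 2 new nodes.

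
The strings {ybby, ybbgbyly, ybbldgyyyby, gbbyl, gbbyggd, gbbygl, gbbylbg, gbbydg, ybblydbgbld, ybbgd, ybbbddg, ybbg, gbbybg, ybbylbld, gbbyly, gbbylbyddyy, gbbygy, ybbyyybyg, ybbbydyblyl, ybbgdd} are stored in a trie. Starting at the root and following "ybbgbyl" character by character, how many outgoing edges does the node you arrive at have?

1

Follow the path "ybbgbyl" to its node, then look at its outgoing edges.
Characters that immediately follow "ybbgbyl" among the stored strings: {y}.
That node has 1 child edge.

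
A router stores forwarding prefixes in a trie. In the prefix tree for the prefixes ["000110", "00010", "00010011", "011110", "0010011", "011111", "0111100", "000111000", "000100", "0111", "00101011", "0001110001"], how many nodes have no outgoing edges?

A leaf is a node with no children — equivalently, the end of a word that is not a proper prefix of any other stored word.
Those words: "00010011", "000110", "0001110001", "0010011", "00101011", "0111100", "011111"
Leaf count: 7

7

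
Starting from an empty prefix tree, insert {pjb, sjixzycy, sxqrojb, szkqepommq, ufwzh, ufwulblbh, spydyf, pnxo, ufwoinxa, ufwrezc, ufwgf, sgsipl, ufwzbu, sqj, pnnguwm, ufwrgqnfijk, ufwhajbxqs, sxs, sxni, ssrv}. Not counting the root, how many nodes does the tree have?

Insert word by word; a character creates a node only if that edge doesn't already exist:
  "pjb" → 3 new (p, j, b)
  "sjixzycy" → 8 new (s, j, i, x, z, y, c, y)
  "sxqrojb" → prefix "s" already present; 6 new (x, q, r, o, j, b)
  "szkqepommq" → prefix "s" already present; 9 new (z, k, q, e, p, o, m, m, q)
  "ufwzh" → 5 new (u, f, w, z, h)
  "ufwulblbh" → prefix "ufw" already present; 6 new (u, l, b, l, b, h)
  "spydyf" → prefix "s" already present; 5 new (p, y, d, y, f)
  "pnxo" → prefix "p" already present; 3 new (n, x, o)
  "ufwoinxa" → prefix "ufw" already present; 5 new (o, i, n, x, a)
  "ufwrezc" → prefix "ufw" already present; 4 new (r, e, z, c)
  "ufwgf" → prefix "ufw" already present; 2 new (g, f)
  "sgsipl" → prefix "s" already present; 5 new (g, s, i, p, l)
  "ufwzbu" → prefix "ufwz" already present; 2 new (b, u)
  "sqj" → prefix "s" already present; 2 new (q, j)
  "pnnguwm" → prefix "pn" already present; 5 new (n, g, u, w, m)
  "ufwrgqnfijk" → prefix "ufwr" already present; 7 new (g, q, n, f, i, j, k)
  "ufwhajbxqs" → prefix "ufw" already present; 7 new (h, a, j, b, x, q, s)
  "sxs" → prefix "sx" already present; 1 new (s)
  "sxni" → prefix "sx" already present; 2 new (n, i)
  "ssrv" → prefix "s" already present; 3 new (s, r, v)
Total nodes = 3 + 8 + 6 + 9 + 5 + 6 + 5 + 3 + 5 + 4 + 2 + 5 + 2 + 2 + 5 + 7 + 7 + 1 + 2 + 3 = 90

90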